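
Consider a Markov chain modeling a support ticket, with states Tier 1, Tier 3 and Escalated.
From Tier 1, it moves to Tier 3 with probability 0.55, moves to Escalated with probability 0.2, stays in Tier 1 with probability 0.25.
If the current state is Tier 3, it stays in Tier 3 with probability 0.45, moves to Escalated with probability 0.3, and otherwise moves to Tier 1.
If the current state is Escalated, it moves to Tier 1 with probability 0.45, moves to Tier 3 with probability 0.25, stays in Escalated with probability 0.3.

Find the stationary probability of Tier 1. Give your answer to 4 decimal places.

0.3039

Let the stationary distribution be π with π = πP and π_1 + π_2 + π_3 = 1.
π_1 = 0.25·π_1 + 0.25·π_2 + 0.45·π_3
π_2 = 0.55·π_1 + 0.45·π_2 + 0.25·π_3
Solving with the normalization constraint gives π = (0.3039, 0.4265, 0.2696).
So the stationary probability of Tier 1 is 0.3039.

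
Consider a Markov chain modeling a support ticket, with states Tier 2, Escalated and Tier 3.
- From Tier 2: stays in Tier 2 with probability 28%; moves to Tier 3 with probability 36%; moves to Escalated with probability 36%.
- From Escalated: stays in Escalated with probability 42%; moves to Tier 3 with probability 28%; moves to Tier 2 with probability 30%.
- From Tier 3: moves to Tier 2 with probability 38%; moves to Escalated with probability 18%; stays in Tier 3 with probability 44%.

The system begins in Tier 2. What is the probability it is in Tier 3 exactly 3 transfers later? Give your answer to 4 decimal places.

0.3635

Propagate the distribution vector 3 transfers from Tier 2.
After 0 transfers: (1.0000, 0.0000, 0.0000)
After 1 transfer: (0.2800, 0.3600, 0.3600)
After 2 transfers: (0.3232, 0.3168, 0.3600)
After 3 transfers: (0.3223, 0.3142, 0.3635)
P(in Tier 3 after 3 transfers) = 0.3635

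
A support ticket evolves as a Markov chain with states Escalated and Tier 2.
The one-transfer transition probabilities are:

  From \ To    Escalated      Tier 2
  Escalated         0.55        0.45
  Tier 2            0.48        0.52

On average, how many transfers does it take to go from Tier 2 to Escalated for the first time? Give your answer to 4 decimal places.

Let t(s) be the expected number of transfers to first reach Escalated from state s, with t(Escalated) = 0. Conditioning on the first transfer:
t(Tier 2) = 1 + 0.52·t(Tier 2)
Solving: t(Tier 2) = 2.0833.
Expected transfers from Tier 2 to Escalated: 2.0833.

2.0833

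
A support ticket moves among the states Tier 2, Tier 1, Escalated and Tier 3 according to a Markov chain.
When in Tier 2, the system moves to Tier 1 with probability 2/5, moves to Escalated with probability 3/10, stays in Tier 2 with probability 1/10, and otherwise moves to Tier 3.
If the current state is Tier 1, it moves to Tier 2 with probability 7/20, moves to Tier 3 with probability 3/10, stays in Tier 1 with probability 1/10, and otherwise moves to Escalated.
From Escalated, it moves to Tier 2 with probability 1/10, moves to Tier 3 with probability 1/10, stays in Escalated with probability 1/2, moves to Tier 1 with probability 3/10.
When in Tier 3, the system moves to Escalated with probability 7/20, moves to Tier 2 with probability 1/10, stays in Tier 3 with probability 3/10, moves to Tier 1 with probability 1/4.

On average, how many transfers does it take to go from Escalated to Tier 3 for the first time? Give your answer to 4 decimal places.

5.9045

Let t(s) be the expected number of transfers to first reach Tier 3 from state s, with t(Tier 3) = 0. Conditioning on the first transfer:
t(Tier 2) = 1 + 0.1·t(Tier 2) + 0.4·t(Tier 1) + 0.3·t(Escalated)
t(Tier 1) = 1 + 0.35·t(Tier 2) + 0.1·t(Tier 1) + 0.25·t(Escalated)
t(Escalated) = 1 + 0.1·t(Tier 2) + 0.3·t(Tier 1) + 0.5·t(Escalated)
Solving: t(Tier 2) = 5.2010, t(Tier 1) = 4.7739, t(Escalated) = 5.9045.
Expected transfers from Escalated to Tier 3: 5.9045.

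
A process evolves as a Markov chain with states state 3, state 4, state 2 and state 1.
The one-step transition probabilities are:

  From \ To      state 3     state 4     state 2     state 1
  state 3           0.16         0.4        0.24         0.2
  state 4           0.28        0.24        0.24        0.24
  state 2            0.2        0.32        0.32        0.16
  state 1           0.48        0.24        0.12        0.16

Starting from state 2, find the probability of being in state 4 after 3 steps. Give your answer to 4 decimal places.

0.3017

Propagate the distribution vector 3 steps from state 2.
After 0 steps: (0.0000, 0.0000, 1.0000, 0.0000)
After 1 step: (0.2000, 0.3200, 0.3200, 0.1600)
After 2 steps: (0.2624, 0.2976, 0.2464, 0.1936)
After 3 steps: (0.2675, 0.3017, 0.2365, 0.1943)
P(in state 4 after 3 steps) = 0.3017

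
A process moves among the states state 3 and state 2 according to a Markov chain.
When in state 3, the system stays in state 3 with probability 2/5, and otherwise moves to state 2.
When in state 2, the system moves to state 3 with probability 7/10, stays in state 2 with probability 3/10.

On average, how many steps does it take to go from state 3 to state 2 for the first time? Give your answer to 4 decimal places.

Let t(s) be the expected number of steps to first reach state 2 from state s, with t(state 2) = 0. Conditioning on the first step:
t(state 3) = 1 + 0.4·t(state 3)
Solving: t(state 3) = 1.6667.
Expected steps from state 3 to state 2: 1.6667.

1.6667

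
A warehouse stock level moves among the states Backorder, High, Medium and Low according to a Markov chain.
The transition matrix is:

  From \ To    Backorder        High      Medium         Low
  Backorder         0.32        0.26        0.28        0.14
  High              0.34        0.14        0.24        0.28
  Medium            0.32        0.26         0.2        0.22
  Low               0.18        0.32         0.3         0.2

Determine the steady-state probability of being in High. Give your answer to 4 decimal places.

Let the stationary distribution be π with π = πP and π_1 + π_2 + π_3 + π_4 = 1.
π_1 = 0.32·π_1 + 0.34·π_2 + 0.32·π_3 + 0.18·π_4
π_2 = 0.26·π_1 + 0.14·π_2 + 0.26·π_3 + 0.32·π_4
π_3 = 0.28·π_1 + 0.24·π_2 + 0.2·π_3 + 0.3·π_4
Solving with the normalization constraint gives π = (0.2959, 0.2432, 0.2541, 0.2068).
So the stationary probability of High is 0.2432.

0.2432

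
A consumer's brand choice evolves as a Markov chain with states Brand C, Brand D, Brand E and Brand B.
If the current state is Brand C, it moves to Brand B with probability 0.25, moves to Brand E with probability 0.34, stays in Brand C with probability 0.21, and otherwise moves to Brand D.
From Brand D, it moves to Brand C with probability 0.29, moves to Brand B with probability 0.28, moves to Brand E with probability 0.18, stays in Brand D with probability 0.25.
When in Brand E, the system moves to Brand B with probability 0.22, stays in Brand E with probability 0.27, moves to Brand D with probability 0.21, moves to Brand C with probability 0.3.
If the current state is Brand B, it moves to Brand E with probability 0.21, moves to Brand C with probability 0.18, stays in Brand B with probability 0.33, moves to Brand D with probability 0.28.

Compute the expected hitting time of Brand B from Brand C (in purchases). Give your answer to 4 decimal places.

Let t(s) be the expected number of purchases to first reach Brand B from state s, with t(Brand B) = 0. Conditioning on the first purchase:
t(Brand C) = 1 + 0.21·t(Brand C) + 0.2·t(Brand D) + 0.34·t(Brand E)
t(Brand D) = 1 + 0.29·t(Brand C) + 0.25·t(Brand D) + 0.18·t(Brand E)
t(Brand E) = 1 + 0.3·t(Brand C) + 0.21·t(Brand D) + 0.27·t(Brand E)
Solving: t(Brand C) = 4.0350, t(Brand D) = 3.8888, t(Brand E) = 4.1468.
Expected purchases from Brand C to Brand B: 4.0350.

4.0350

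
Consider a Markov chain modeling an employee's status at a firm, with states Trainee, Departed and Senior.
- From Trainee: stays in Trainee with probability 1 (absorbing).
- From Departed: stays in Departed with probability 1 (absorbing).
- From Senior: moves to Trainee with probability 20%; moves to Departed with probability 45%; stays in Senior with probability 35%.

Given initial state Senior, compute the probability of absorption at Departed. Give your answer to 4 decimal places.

Let h(s) be the probability of absorption at Departed starting from transient state s. Then h(Departed) = 1 and h(Trainee) = 0. By first-step analysis:
h(Senior) = 0.2·0 + 0.45·1 + 0.35·h(Senior)
Solving: h(Senior) = 0.6923.
Starting from Senior, the probability is 0.6923.

0.6923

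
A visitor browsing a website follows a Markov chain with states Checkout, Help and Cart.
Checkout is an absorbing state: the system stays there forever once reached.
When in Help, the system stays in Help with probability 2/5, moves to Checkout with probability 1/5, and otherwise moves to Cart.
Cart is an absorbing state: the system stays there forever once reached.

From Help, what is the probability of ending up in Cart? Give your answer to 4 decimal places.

0.6667

Let h(s) be the probability of absorption at Cart starting from transient state s. Then h(Cart) = 1 and h(Checkout) = 0. By first-step analysis:
h(Help) = 0.2·0 + 0.4·h(Help) + 0.4·1
Solving: h(Help) = 0.6667.
Starting from Help, the probability is 0.6667.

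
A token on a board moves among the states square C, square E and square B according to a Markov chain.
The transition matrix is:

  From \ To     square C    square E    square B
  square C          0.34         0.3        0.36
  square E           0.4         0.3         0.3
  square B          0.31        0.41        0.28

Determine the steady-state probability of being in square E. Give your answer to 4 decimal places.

Let the stationary distribution be π with π = πP and π_1 + π_2 + π_3 = 1.
π_1 = 0.34·π_1 + 0.4·π_2 + 0.31·π_3
π_2 = 0.3·π_1 + 0.3·π_2 + 0.41·π_3
Solving with the normalization constraint gives π = (0.3506, 0.3346, 0.3147).
So the stationary probability of square E is 0.3346.

0.3346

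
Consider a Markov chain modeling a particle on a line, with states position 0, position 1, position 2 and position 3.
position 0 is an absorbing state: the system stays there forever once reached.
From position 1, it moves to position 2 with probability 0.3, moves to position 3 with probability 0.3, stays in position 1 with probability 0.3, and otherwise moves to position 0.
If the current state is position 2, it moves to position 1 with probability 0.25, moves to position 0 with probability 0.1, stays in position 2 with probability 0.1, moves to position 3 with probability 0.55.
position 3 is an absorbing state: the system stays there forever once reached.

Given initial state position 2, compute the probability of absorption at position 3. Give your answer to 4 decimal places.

Let h(s) be the probability of absorption at position 3 starting from transient state s. Then h(position 3) = 1 and h(position 0) = 0. By first-step analysis:
h(position 1) = 0.1·0 + 0.3·h(position 1) + 0.3·h(position 2) + 0.3·1
h(position 2) = 0.1·0 + 0.25·h(position 1) + 0.1·h(position 2) + 0.55·1
Solving: h(position 1) = 0.7838, h(position 2) = 0.8288.
Starting from position 2, the probability is 0.8288.

0.8288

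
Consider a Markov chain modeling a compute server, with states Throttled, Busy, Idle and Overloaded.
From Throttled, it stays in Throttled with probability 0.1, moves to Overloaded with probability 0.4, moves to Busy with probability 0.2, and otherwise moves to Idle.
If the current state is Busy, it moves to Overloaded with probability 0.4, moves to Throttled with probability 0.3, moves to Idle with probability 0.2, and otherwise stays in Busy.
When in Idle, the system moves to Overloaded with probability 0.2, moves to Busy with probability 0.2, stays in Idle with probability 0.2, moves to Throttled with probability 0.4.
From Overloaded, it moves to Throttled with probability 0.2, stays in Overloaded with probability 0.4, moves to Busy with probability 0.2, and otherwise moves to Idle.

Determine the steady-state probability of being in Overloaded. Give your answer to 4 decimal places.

0.3552

Let the stationary distribution be π with π = πP and π_1 + π_2 + π_3 + π_4 = 1.
π_1 = 0.1·π_1 + 0.3·π_2 + 0.4·π_3 + 0.2·π_4
π_2 = 0.2·π_1 + 0.1·π_2 + 0.2·π_3 + 0.2·π_4
π_3 = 0.3·π_1 + 0.2·π_2 + 0.2·π_3 + 0.2·π_4
Solving with the normalization constraint gives π = (0.2391, 0.1818, 0.2239, 0.3552).
So the stationary probability of Overloaded is 0.3552.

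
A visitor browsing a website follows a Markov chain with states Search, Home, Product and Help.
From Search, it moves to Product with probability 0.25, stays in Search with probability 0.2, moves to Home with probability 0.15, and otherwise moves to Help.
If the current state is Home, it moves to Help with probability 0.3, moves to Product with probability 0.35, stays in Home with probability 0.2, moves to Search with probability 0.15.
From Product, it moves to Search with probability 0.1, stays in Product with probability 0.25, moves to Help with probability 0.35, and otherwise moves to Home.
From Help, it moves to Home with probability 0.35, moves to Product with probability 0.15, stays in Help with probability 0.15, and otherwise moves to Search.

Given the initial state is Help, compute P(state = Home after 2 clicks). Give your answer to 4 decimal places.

0.2200

Propagate the distribution vector 2 clicks from Help.
After 0 clicks: (0.0000, 0.0000, 0.0000, 1.0000)
After 1 click: (0.3500, 0.3500, 0.1500, 0.1500)
After 2 clicks: (0.1900, 0.2200, 0.2700, 0.3200)
P(in Home after 2 clicks) = 0.2200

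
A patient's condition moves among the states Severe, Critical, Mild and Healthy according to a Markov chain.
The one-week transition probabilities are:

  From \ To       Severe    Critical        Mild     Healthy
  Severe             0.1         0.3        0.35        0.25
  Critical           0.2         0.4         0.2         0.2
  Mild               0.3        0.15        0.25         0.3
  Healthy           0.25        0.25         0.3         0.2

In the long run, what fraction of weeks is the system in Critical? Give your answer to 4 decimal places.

0.2751

Let the stationary distribution be π with π = πP and π_1 + π_2 + π_3 + π_4 = 1.
π_1 = 0.1·π_1 + 0.2·π_2 + 0.3·π_3 + 0.25·π_4
π_2 = 0.3·π_1 + 0.4·π_2 + 0.15·π_3 + 0.25·π_4
π_3 = 0.35·π_1 + 0.2·π_2 + 0.25·π_3 + 0.3·π_4
Solving with the normalization constraint gives π = (0.2172, 0.2751, 0.2699, 0.2378).
So the stationary probability of Critical is 0.2751.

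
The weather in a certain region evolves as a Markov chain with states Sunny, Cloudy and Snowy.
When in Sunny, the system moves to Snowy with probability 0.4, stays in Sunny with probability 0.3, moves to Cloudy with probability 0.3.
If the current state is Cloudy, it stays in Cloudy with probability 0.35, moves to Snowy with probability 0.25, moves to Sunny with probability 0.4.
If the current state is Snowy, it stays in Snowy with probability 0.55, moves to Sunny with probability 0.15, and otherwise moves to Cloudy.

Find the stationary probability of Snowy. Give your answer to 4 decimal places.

0.4149

Let the stationary distribution be π with π = πP and π_1 + π_2 + π_3 = 1.
π_1 = 0.3·π_1 + 0.4·π_2 + 0.15·π_3
π_2 = 0.3·π_1 + 0.35·π_2 + 0.3·π_3
Solving with the normalization constraint gives π = (0.2693, 0.3158, 0.4149).
So the stationary probability of Snowy is 0.4149.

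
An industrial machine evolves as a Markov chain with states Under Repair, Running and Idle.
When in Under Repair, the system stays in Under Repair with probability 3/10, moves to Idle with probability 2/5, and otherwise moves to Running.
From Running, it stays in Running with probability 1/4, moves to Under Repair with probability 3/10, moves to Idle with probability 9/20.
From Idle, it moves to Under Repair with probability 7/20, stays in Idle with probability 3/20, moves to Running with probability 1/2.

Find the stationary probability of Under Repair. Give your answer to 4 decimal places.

0.3167

Let the stationary distribution be π with π = πP and π_1 + π_2 + π_3 = 1.
π_1 = 0.3·π_1 + 0.3·π_2 + 0.35·π_3
π_2 = 0.3·π_1 + 0.25·π_2 + 0.5·π_3
Solving with the normalization constraint gives π = (0.3167, 0.3493, 0.3340).
So the stationary probability of Under Repair is 0.3167.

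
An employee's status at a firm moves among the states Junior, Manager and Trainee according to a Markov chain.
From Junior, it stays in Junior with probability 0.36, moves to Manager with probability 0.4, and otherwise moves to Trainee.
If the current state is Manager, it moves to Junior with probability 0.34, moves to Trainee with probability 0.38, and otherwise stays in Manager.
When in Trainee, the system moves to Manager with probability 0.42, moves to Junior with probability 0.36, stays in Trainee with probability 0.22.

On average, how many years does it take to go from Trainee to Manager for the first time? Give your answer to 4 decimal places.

2.4225

Let t(s) be the expected number of years to first reach Manager from state s, with t(Manager) = 0. Conditioning on the first year:
t(Junior) = 1 + 0.36·t(Junior) + 0.24·t(Trainee)
t(Trainee) = 1 + 0.36·t(Junior) + 0.22·t(Trainee)
Solving: t(Junior) = 2.4709, t(Trainee) = 2.4225.
Expected years from Trainee to Manager: 2.4225.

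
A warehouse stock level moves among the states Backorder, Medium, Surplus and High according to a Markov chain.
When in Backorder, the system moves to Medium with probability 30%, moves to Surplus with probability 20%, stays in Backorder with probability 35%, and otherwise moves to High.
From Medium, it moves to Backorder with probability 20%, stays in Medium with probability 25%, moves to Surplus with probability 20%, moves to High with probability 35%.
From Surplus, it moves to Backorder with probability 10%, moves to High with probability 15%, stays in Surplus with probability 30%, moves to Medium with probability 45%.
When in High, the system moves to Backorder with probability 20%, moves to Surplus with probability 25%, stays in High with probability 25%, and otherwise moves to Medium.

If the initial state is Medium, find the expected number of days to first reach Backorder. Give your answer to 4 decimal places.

Let t(s) be the expected number of days to first reach Backorder from state s, with t(Backorder) = 0. Conditioning on the first day:
t(Medium) = 1 + 0.25·t(Medium) + 0.2·t(Surplus) + 0.35·t(High)
t(Surplus) = 1 + 0.45·t(Medium) + 0.3·t(Surplus) + 0.15·t(High)
t(High) = 1 + 0.3·t(Medium) + 0.25·t(Surplus) + 0.25·t(High)
Solving: t(Medium) = 5.6738, t(Surplus) = 6.2979, t(High) = 5.7021.
Expected days from Medium to Backorder: 5.6738.

5.6738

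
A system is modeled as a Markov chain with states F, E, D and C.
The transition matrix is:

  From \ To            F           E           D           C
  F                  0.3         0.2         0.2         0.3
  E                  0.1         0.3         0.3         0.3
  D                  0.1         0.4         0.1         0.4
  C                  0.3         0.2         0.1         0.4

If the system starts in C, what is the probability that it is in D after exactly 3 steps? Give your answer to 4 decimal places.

0.1720

Propagate the distribution vector 3 steps from C.
After 0 steps: (0.0000, 0.0000, 0.0000, 1.0000)
After 1 step: (0.3000, 0.2000, 0.1000, 0.4000)
After 2 steps: (0.2400, 0.2400, 0.1700, 0.3500)
After 3 steps: (0.2180, 0.2580, 0.1720, 0.3520)
P(in D after 3 steps) = 0.1720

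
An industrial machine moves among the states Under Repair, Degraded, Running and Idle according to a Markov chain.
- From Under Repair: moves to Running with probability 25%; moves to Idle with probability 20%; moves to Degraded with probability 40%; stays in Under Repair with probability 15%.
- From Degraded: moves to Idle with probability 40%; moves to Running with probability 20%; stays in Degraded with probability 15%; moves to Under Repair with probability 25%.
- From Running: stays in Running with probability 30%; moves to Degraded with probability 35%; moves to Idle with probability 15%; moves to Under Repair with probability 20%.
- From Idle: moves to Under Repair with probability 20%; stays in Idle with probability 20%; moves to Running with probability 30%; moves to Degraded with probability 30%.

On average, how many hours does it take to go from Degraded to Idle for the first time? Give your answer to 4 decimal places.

Let t(s) be the expected number of hours to first reach Idle from state s, with t(Idle) = 0. Conditioning on the first hour:
t(Under Repair) = 1 + 0.15·t(Under Repair) + 0.4·t(Degraded) + 0.25·t(Running)
t(Degraded) = 1 + 0.25·t(Under Repair) + 0.15·t(Degraded) + 0.2·t(Running)
t(Running) = 1 + 0.2·t(Under Repair) + 0.35·t(Degraded) + 0.3·t(Running)
Solving: t(Under Repair) = 4.0051, t(Degraded) = 3.3545, t(Running) = 4.2501.
Expected hours from Degraded to Idle: 3.3545.

3.3545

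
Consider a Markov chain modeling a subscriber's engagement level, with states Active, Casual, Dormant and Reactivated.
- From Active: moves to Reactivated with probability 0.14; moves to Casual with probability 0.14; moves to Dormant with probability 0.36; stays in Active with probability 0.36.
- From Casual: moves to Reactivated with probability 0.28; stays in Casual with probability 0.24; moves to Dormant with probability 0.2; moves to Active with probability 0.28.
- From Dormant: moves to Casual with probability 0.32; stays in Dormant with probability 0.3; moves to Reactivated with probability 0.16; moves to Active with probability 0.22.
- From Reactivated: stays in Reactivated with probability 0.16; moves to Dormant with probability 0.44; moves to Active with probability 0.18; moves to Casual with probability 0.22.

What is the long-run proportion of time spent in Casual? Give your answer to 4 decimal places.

Let the stationary distribution be π with π = πP and π_1 + π_2 + π_3 + π_4 = 1.
π_1 = 0.36·π_1 + 0.28·π_2 + 0.22·π_3 + 0.18·π_4
π_2 = 0.14·π_1 + 0.24·π_2 + 0.32·π_3 + 0.22·π_4
π_3 = 0.36·π_1 + 0.2·π_2 + 0.3·π_3 + 0.44·π_4
Solving with the normalization constraint gives π = (0.2637, 0.2354, 0.3179, 0.1830).
So the stationary probability of Casual is 0.2354.

0.2354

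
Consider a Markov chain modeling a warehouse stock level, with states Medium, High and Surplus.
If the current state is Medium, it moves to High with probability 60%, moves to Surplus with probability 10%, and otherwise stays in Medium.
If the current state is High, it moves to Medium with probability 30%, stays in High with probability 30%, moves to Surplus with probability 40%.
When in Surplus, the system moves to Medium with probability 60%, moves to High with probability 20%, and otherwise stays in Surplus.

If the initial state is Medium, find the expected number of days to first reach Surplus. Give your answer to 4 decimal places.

4.1935

Let t(s) be the expected number of days to first reach Surplus from state s, with t(Surplus) = 0. Conditioning on the first day:
t(Medium) = 1 + 0.3·t(Medium) + 0.6·t(High)
t(High) = 1 + 0.3·t(Medium) + 0.3·t(High)
Solving: t(Medium) = 4.1935, t(High) = 3.2258.
Expected days from Medium to Surplus: 4.1935.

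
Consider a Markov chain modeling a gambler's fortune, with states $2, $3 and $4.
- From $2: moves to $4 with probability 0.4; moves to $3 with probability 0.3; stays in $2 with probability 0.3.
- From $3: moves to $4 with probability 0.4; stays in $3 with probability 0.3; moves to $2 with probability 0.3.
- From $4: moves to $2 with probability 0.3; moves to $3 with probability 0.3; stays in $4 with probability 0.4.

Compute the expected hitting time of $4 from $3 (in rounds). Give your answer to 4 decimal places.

Let t(s) be the expected number of rounds to first reach $4 from state s, with t($4) = 0. Conditioning on the first round:
t($2) = 1 + 0.3·t($2) + 0.3·t($3)
t($3) = 1 + 0.3·t($2) + 0.3·t($3)
Solving: t($2) = 2.5000, t($3) = 2.5000.
Expected rounds from $3 to $4: 2.5000.

2.5000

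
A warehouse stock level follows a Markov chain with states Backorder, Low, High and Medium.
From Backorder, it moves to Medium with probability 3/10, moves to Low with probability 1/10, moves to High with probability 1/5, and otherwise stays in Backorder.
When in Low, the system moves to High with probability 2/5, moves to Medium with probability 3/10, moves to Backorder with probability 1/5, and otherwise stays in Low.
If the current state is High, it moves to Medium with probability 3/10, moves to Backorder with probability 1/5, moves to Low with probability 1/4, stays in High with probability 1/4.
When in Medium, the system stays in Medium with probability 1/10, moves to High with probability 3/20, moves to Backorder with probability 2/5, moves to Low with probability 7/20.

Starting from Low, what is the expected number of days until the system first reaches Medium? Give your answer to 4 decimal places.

3.3333

Let t(s) be the expected number of days to first reach Medium from state s, with t(Medium) = 0. Conditioning on the first day:
t(Backorder) = 1 + 0.4·t(Backorder) + 0.1·t(Low) + 0.2·t(High)
t(Low) = 1 + 0.2·t(Backorder) + 0.1·t(Low) + 0.4·t(High)
t(High) = 1 + 0.2·t(Backorder) + 0.25·t(Low) + 0.25·t(High)
Solving: t(Backorder) = 3.3333, t(Low) = 3.3333, t(High) = 3.3333.
Expected days from Low to Medium: 3.3333.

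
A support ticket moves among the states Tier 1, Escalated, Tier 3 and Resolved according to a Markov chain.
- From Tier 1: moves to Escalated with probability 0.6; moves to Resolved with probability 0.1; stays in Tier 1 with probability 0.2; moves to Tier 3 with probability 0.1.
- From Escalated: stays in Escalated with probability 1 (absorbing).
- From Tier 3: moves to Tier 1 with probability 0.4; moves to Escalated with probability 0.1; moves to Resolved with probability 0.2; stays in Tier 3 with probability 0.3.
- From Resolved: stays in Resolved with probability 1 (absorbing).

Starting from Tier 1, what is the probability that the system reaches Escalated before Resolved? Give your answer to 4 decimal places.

0.8269

Let h(s) be the probability of absorption at Escalated starting from transient state s. Then h(Escalated) = 1 and h(Resolved) = 0. By first-step analysis:
h(Tier 1) = 0.2·h(Tier 1) + 0.6·1 + 0.1·h(Tier 3) + 0.1·0
h(Tier 3) = 0.4·h(Tier 1) + 0.1·1 + 0.3·h(Tier 3) + 0.2·0
Solving: h(Tier 1) = 0.8269, h(Tier 3) = 0.6154.
Starting from Tier 1, the probability is 0.8269.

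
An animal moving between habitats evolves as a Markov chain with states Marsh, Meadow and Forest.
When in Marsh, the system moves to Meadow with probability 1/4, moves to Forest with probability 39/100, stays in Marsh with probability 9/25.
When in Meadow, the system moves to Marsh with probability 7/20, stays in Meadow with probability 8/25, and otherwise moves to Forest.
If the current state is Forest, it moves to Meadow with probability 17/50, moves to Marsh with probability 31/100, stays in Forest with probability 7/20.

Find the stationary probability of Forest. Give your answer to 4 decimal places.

0.3575

Let the stationary distribution be π with π = πP and π_1 + π_2 + π_3 = 1.
π_1 = 0.36·π_1 + 0.35·π_2 + 0.31·π_3
π_2 = 0.25·π_1 + 0.32·π_2 + 0.34·π_3
Solving with the normalization constraint gives π = (0.3391, 0.3034, 0.3575).
So the stationary probability of Forest is 0.3575.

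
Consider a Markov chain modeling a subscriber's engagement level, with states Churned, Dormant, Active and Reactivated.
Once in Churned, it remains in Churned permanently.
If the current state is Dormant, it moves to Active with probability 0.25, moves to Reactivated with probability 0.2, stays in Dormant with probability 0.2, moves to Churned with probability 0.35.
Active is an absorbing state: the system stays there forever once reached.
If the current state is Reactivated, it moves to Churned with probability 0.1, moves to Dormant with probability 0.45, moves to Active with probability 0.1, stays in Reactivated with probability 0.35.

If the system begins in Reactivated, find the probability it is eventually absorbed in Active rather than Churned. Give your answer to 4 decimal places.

Let h(s) be the probability of absorption at Active starting from transient state s. Then h(Active) = 1 and h(Churned) = 0. By first-step analysis:
h(Dormant) = 0.35·0 + 0.2·h(Dormant) + 0.25·1 + 0.2·h(Reactivated)
h(Reactivated) = 0.1·0 + 0.45·h(Dormant) + 0.1·1 + 0.35·h(Reactivated)
Solving: h(Dormant) = 0.4244, h(Reactivated) = 0.4477.
Starting from Reactivated, the probability is 0.4477.

0.4477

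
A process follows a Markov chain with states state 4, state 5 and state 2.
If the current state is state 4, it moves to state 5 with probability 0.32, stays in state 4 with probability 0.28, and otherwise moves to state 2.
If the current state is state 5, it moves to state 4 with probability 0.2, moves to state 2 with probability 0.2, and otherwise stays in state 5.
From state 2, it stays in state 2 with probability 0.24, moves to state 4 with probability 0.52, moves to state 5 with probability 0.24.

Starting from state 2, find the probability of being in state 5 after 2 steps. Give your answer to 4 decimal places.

0.3680

Sum over the intermediate state after 1 step:
P = P(state 2→state 4)·P(state 4→state 5) + P(state 2→state 5)·P(state 5→state 5) + P(state 2→state 2)·P(state 2→state 5)
  = 0.52×0.32 + 0.24×0.6 + 0.24×0.24
  = 0.1664 + 0.1440 + 0.0576 = 0.3680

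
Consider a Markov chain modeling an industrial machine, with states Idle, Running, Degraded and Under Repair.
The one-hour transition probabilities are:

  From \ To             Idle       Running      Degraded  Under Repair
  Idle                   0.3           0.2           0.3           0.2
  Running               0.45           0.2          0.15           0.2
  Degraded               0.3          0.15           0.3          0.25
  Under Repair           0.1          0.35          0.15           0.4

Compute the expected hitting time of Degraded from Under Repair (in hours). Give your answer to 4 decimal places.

5.3581

Let t(s) be the expected number of hours to first reach Degraded from state s, with t(Degraded) = 0. Conditioning on the first hour:
t(Idle) = 1 + 0.3·t(Idle) + 0.2·t(Running) + 0.2·t(Under Repair)
t(Running) = 1 + 0.45·t(Idle) + 0.2·t(Running) + 0.2·t(Under Repair)
t(Under Repair) = 1 + 0.1·t(Idle) + 0.35·t(Running) + 0.4·t(Under Repair)
Solving: t(Idle) = 4.4077, t(Running) = 5.0689, t(Under Repair) = 5.3581.
Expected hours from Under Repair to Degraded: 5.3581.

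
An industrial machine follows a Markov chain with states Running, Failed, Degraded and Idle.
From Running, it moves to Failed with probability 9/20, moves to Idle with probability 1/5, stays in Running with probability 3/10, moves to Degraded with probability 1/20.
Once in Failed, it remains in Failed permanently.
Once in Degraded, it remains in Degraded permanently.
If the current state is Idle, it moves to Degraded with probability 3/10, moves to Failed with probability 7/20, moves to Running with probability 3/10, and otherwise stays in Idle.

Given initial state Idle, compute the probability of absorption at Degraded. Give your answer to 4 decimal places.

Let h(s) be the probability of absorption at Degraded starting from transient state s. Then h(Degraded) = 1 and h(Failed) = 0. By first-step analysis:
h(Running) = 0.3·h(Running) + 0.45·0 + 0.05·1 + 0.2·h(Idle)
h(Idle) = 0.3·h(Running) + 0.35·0 + 0.3·1 + 0.05·h(Idle)
Solving: h(Running) = 0.1777, h(Idle) = 0.3719.
Starting from Idle, the probability is 0.3719.

0.3719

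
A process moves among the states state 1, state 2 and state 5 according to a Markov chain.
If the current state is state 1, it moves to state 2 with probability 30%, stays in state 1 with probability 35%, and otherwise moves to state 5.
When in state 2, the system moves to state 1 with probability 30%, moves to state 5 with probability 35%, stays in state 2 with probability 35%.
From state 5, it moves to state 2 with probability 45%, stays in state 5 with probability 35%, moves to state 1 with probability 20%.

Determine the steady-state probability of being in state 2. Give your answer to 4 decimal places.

Let the stationary distribution be π with π = πP and π_1 + π_2 + π_3 = 1.
π_1 = 0.35·π_1 + 0.3·π_2 + 0.2·π_3
π_2 = 0.3·π_1 + 0.35·π_2 + 0.45·π_3
Solving with the normalization constraint gives π = (0.2789, 0.3711, 0.3500).
So the stationary probability of state 2 is 0.3711.

0.3711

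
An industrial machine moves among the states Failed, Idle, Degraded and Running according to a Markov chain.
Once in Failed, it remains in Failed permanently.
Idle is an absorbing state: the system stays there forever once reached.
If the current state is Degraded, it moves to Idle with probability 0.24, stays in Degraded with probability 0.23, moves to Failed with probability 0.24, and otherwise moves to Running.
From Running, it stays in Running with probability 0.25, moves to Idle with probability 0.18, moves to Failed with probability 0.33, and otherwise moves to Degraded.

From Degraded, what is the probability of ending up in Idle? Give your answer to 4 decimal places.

0.4572

Let h(s) be the probability of absorption at Idle starting from transient state s. Then h(Idle) = 1 and h(Failed) = 0. By first-step analysis:
h(Degraded) = 0.24·0 + 0.24·1 + 0.23·h(Degraded) + 0.29·h(Running)
h(Running) = 0.33·0 + 0.18·1 + 0.24·h(Degraded) + 0.25·h(Running)
Solving: h(Degraded) = 0.4572, h(Running) = 0.3863.
Starting from Degraded, the probability is 0.4572.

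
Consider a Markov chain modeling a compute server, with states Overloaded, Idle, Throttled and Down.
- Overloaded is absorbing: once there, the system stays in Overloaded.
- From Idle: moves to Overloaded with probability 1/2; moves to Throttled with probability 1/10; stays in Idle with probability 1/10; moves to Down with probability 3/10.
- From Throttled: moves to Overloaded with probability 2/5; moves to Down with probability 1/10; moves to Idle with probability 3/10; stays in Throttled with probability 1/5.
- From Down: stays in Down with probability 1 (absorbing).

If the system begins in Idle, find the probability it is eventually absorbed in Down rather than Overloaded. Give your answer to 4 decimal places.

0.3623

Let h(s) be the probability of absorption at Down starting from transient state s. Then h(Down) = 1 and h(Overloaded) = 0. By first-step analysis:
h(Idle) = 0.5·0 + 0.1·h(Idle) + 0.1·h(Throttled) + 0.3·1
h(Throttled) = 0.4·0 + 0.3·h(Idle) + 0.2·h(Throttled) + 0.1·1
Solving: h(Idle) = 0.3623, h(Throttled) = 0.2609.
Starting from Idle, the probability is 0.3623.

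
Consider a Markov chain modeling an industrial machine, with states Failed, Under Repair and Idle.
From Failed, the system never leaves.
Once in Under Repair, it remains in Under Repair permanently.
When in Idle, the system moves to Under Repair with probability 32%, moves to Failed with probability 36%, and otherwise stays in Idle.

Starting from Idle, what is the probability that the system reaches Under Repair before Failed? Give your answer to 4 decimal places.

0.4706

Let h(s) be the probability of absorption at Under Repair starting from transient state s. Then h(Under Repair) = 1 and h(Failed) = 0. By first-step analysis:
h(Idle) = 0.36·0 + 0.32·1 + 0.32·h(Idle)
Solving: h(Idle) = 0.4706.
Starting from Idle, the probability is 0.4706.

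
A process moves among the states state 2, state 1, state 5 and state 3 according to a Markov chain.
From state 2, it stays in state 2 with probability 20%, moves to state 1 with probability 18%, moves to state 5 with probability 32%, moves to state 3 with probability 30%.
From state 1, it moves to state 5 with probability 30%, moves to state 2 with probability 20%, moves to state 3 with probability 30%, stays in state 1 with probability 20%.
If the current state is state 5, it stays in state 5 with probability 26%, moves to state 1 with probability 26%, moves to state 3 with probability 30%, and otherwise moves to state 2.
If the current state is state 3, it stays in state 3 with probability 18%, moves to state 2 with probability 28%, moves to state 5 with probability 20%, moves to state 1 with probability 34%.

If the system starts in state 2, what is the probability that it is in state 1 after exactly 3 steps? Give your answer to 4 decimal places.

0.2483

Propagate the distribution vector 3 steps from state 2.
After 0 steps: (1.0000, 0.0000, 0.0000, 0.0000)
After 1 step: (0.2000, 0.1800, 0.3200, 0.3000)
After 2 steps: (0.2176, 0.2572, 0.2612, 0.2640)
After 3 steps: (0.2159, 0.2483, 0.2675, 0.2683)
P(in state 1 after 3 steps) = 0.2483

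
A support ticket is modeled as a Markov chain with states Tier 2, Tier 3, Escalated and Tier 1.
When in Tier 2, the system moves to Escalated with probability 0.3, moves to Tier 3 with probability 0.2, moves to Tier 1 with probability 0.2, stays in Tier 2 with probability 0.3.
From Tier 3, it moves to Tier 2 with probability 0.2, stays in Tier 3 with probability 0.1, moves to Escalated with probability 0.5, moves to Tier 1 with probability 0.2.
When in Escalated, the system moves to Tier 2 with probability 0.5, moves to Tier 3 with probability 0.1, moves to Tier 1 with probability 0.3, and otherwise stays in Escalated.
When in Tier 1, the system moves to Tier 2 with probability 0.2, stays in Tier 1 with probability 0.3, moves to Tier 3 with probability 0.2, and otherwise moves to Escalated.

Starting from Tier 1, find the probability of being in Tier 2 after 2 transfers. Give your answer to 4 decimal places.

Propagate the distribution vector 2 transfers from Tier 1.
After 0 transfers: (0.0000, 0.0000, 0.0000, 1.0000)
After 1 transfer: (0.2000, 0.2000, 0.3000, 0.3000)
After 2 transfers: (0.3100, 0.1500, 0.2800, 0.2600)
P(in Tier 2 after 2 transfers) = 0.3100

0.3100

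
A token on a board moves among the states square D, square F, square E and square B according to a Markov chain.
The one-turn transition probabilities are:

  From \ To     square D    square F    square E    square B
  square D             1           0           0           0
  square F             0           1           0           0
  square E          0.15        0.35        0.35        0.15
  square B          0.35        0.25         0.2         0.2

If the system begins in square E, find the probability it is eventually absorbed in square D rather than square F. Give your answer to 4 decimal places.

0.3520

Let h(s) be the probability of absorption at square D starting from transient state s. Then h(square D) = 1 and h(square F) = 0. By first-step analysis:
h(square E) = 0.15·1 + 0.35·0 + 0.35·h(square E) + 0.15·h(square B)
h(square B) = 0.35·1 + 0.25·0 + 0.2·h(square E) + 0.2·h(square B)
Solving: h(square E) = 0.3520, h(square B) = 0.5255.
Starting from square E, the probability is 0.3520.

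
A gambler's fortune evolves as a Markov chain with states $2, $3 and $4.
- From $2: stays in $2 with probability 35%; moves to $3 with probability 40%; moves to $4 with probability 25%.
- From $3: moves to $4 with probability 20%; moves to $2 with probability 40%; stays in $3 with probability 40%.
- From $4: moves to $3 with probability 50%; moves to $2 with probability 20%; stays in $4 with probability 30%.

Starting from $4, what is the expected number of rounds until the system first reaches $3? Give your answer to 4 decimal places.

2.0988

Let t(s) be the expected number of rounds to first reach $3 from state s, with t($3) = 0. Conditioning on the first round:
t($2) = 1 + 0.35·t($2) + 0.25·t($4)
t($4) = 1 + 0.2·t($2) + 0.3·t($4)
Solving: t($2) = 2.3457, t($4) = 2.0988.
Expected rounds from $4 to $3: 2.0988.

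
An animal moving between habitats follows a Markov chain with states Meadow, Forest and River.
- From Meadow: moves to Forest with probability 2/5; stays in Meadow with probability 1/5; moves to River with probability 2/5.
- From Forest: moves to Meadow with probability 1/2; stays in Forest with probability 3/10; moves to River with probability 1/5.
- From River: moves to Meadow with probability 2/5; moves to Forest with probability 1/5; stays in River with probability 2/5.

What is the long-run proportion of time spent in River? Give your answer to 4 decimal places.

0.3396

Let the stationary distribution be π with π = πP and π_1 + π_2 + π_3 = 1.
π_1 = 0.2·π_1 + 0.5·π_2 + 0.4·π_3
π_2 = 0.4·π_1 + 0.3·π_2 + 0.2·π_3
Solving with the normalization constraint gives π = (0.3585, 0.3019, 0.3396).
So the stationary probability of River is 0.3396.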